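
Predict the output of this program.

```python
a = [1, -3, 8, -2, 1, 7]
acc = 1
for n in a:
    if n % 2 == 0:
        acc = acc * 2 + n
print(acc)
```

n=1: not even
n=-3: not even
n=8: even, acc = 1*2+8 = 10
n=-2: even, acc = 10*2+(-2) = 18
n=1: not even
n=7: not even

18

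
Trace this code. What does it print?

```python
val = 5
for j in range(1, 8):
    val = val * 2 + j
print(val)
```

887

j=1: val = 5*2+1 = 11
j=2: val = 11*2+2 = 24
j=3: val = 24*2+3 = 51
j=4: val = 51*2+4 = 106
j=5: val = 106*2+5 = 217
j=6: val = 217*2+6 = 440
j=7: val = 440*2+7 = 887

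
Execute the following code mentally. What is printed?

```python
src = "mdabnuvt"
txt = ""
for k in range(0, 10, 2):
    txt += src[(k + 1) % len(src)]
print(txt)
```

dbutd

k=0: add src[1]='d' → 'd'
k=2: add src[3]='b' → 'db'
k=4: add src[5]='u' → 'dbu'
k=6: add src[7]='t' → 'dbut'
k=8: add src[1]='d' → 'dbutd'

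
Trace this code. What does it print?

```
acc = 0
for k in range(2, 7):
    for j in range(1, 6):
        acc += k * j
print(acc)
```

k=2,j=1: acc = 0+2 = 2
k=2,j=2: acc = 2+4 = 6
k=2,j=3: acc = 6+6 = 12
k=2,j=4: acc = 12+8 = 20
k=2,j=5: acc = 20+10 = 30
k=3,j=1: acc = 30+3 = 33
k=3,j=2: acc = 33+6 = 39
k=3,j=3: acc = 39+9 = 48
k=3,j=4: acc = 48+12 = 60
k=3,j=5: acc = 60+15 = 75
k=4,j=1: acc = 75+4 = 79
k=4,j=2: acc = 79+8 = 87
k=4,j=3: acc = 87+12 = 99
k=4,j=4: acc = 99+16 = 115
k=4,j=5: acc = 115+20 = 135
k=5,j=1: acc = 135+5 = 140
k=5,j=2: acc = 140+10 = 150
k=5,j=3: acc = 150+15 = 165
k=5,j=4: acc = 165+20 = 185
k=5,j=5: acc = 185+25 = 210
k=6,j=1: acc = 210+6 = 216
k=6,j=2: acc = 216+12 = 228
k=6,j=3: acc = 228+18 = 246
k=6,j=4: acc = 246+24 = 270
k=6,j=5: acc = 270+30 = 300

300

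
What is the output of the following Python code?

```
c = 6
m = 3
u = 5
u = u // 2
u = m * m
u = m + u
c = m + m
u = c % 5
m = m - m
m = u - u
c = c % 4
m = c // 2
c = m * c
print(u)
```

u = 5//2 = 2
u = 3*3 = 9
u = 3+9 = 12
c = 3+3 = 6
u = 6%5 = 1
m = 3-3 = 0
m = 1-1 = 0
c = 6%4 = 2
m = 2//2 = 1
c = 1*2 = 2

1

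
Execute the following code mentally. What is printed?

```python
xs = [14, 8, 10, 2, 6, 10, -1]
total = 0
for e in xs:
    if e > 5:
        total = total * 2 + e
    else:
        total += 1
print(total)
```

355

e=14: >5, total = 0*2+14 = 14
e=8: >5, total = 14*2+8 = 36
e=10: >5, total = 36*2+10 = 82
e=2: not >5, total = 82+1 = 83
e=6: >5, total = 83*2+6 = 172
e=10: >5, total = 172*2+10 = 354
e=-1: not >5, total = 354+1 = 355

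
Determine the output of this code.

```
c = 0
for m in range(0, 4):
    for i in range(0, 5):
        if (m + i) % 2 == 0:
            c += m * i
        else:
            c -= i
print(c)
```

m=0,i=0: even sum, c = 0+0 = 0
m=0,i=1: odd sum, c = 0-1 = -1
m=0,i=2: even sum, c = (-1)+0 = -1
m=0,i=3: odd sum, c = (-1)-3 = -4
m=0,i=4: even sum, c = (-4)+0 = -4
m=1,i=0: odd sum, c = (-4)-0 = -4
m=1,i=1: even sum, c = (-4)+1 = -3
m=1,i=2: odd sum, c = (-3)-2 = -5
m=1,i=3: even sum, c = (-5)+3 = -2
m=1,i=4: odd sum, c = (-2)-4 = -6
m=2,i=0: even sum, c = (-6)+0 = -6
m=2,i=1: odd sum, c = (-6)-1 = -7
m=2,i=2: even sum, c = (-7)+4 = -3
m=2,i=3: odd sum, c = (-3)-3 = -6
m=2,i=4: even sum, c = (-6)+8 = 2
m=3,i=0: odd sum, c = 2-0 = 2
m=3,i=1: even sum, c = 2+3 = 5
m=3,i=2: odd sum, c = 5-2 = 3
m=3,i=3: even sum, c = 3+9 = 12
m=3,i=4: odd sum, c = 12-4 = 8

8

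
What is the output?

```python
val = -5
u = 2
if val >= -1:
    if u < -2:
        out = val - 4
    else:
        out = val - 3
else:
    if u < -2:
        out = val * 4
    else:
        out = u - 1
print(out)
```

1

val=-5, u=2
val >= -1 is False; u < -2 is False
→ out = u - 1 = 1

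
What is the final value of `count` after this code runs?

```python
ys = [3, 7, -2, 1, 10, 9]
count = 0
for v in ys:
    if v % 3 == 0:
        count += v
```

12

v=3: %3==0, count = 0+3 = 3
v=7: not %3==0
v=-2: not %3==0
v=1: not %3==0
v=10: not %3==0
v=9: %3==0, count = 3+9 = 12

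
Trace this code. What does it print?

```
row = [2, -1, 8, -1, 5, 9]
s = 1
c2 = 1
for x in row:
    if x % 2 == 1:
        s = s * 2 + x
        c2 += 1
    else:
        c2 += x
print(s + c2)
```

x=2: not odd; c2=3
x=-1: odd, s = 1*2+(-1) = 1; c2=4
x=8: not odd; c2=12
x=-1: odd, s = 1*2+(-1) = 1; c2=13
x=5: odd, s = 1*2+5 = 7; c2=14
x=9: odd, s = 7*2+9 = 23; c2=15
s+c2 = 23+15 = 38

38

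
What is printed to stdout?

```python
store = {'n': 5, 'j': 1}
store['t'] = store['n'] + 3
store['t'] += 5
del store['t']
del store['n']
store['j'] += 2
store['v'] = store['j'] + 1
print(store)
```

store['t'] = store['n']+3 = 8 → {'n': 5, 'j': 1, 't': 8}
store['t'] = 8+5 = 13 → {'n': 5, 'j': 1, 't': 13}
del 't' → {'n': 5, 'j': 1}
del 'n' → {'j': 1}
store['j'] = 1+2 = 3 → {'j': 3}
store['v'] = store['j']+1 = 4 → {'j': 3, 'v': 4}

{'j': 3, 'v': 4}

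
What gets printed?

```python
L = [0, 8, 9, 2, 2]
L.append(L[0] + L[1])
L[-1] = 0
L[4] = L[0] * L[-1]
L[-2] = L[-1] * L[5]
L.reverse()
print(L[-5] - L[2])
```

append L[0]+L[1] = 0+8 = 8 → [0, 8, 9, 2, 2, 8]
L[-1] = 0 → [0, 8, 9, 2, 2, 0]
L[4] = L[0]*L[-1] = 0*0 = 0 → [0, 8, 9, 2, 0, 0]
L[-2] = L[-1]*L[5] = 0*0 = 0 → [0, 8, 9, 2, 0, 0]
reverse → [0, 0, 2, 9, 8, 0]
L[-5]-L[2] = 0-2 = -2

-2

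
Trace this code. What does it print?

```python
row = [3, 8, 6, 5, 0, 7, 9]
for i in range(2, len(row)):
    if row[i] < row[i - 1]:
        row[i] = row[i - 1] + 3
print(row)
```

[3, 8, 11, 14, 17, 20, 23]

i=2: 6<8, row[2] = 8+3 = 11 → [3, 8, 11, 5, 0, 7, 9]
i=3: 5<11, row[3] = 11+3 = 14 → [3, 8, 11, 14, 0, 7, 9]
i=4: 0<14, row[4] = 14+3 = 17 → [3, 8, 11, 14, 17, 7, 9]
i=5: 7<17, row[5] = 17+3 = 20 → [3, 8, 11, 14, 17, 20, 9]
i=6: 9<20, row[6] = 20+3 = 23 → [3, 8, 11, 14, 17, 20, 23]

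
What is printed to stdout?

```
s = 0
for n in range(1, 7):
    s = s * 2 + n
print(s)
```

120

n=1: s = 0*2+1 = 1
n=2: s = 1*2+2 = 4
n=3: s = 4*2+3 = 11
n=4: s = 11*2+4 = 26
n=5: s = 26*2+5 = 57
n=6: s = 57*2+6 = 120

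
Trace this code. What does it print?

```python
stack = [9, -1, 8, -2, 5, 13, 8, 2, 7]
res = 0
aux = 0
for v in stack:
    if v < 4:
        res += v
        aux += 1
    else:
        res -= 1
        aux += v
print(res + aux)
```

46

v=9: not <4, res = 0-1 = -1; aux=9
v=-1: <4, res = (-1)+(-1) = -2; aux=10
v=8: not <4, res = (-2)-1 = -3; aux=18
v=-2: <4, res = (-3)+(-2) = -5; aux=19
v=5: not <4, res = (-5)-1 = -6; aux=24
v=13: not <4, res = (-6)-1 = -7; aux=37
v=8: not <4, res = (-7)-1 = -8; aux=45
v=2: <4, res = (-8)+2 = -6; aux=46
v=7: not <4, res = (-6)-1 = -7; aux=53
res+aux = (-7)+53 = 46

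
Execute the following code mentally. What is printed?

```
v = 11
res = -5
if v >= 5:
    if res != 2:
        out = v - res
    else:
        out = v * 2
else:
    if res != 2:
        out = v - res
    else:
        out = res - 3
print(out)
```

16

v=11, res=-5
v >= 5 is True; res != 2 is True
→ out = v - res = 16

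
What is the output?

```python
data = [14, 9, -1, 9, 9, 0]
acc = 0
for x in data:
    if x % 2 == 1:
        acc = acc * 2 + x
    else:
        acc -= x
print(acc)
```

x=14: not odd, acc = 0-14 = -14
x=9: odd, acc = (-14)*2+9 = -19
x=-1: odd, acc = (-19)*2+(-1) = -39
x=9: odd, acc = (-39)*2+9 = -69
x=9: odd, acc = (-69)*2+9 = -129
x=0: not odd, acc = (-129)-0 = -129

-129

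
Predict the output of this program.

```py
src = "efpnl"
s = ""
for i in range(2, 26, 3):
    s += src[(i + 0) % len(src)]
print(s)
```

penflpen

i=2: add src[2]='p' → 'p'
i=5: add src[0]='e' → 'pe'
i=8: add src[3]='n' → 'pen'
i=11: add src[1]='f' → 'penf'
i=14: add src[4]='l' → 'penfl'
i=17: add src[2]='p' → 'penflp'
i=20: add src[0]='e' → 'penflpe'
i=23: add src[3]='n' → 'penflpen'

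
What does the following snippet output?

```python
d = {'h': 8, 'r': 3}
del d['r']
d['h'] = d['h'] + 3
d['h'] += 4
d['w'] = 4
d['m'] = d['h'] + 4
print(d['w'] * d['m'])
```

del 'r' → {'h': 8}
d['h'] = d['h']+3 = 11 → {'h': 11}
d['h'] = 11+4 = 15 → {'h': 15}
d['w'] = 4 → {'h': 15, 'w': 4}
d['m'] = d['h']+4 = 19 → {'h': 15, 'w': 4, 'm': 19}
d['w']*d['m'] = 4*19 = 76

76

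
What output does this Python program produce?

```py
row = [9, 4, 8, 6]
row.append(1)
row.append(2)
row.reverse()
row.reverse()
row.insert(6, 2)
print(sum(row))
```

append 1 → [9, 4, 8, 6, 1]
append 2 → [9, 4, 8, 6, 1, 2]
reverse → [2, 1, 6, 8, 4, 9]
reverse → [9, 4, 8, 6, 1, 2]
insert 2 at 6 → [9, 4, 8, 6, 1, 2, 2]
sum = 32

32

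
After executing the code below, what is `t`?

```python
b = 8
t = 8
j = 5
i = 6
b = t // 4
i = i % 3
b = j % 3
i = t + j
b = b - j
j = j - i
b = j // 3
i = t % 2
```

8

b = 8//4 = 2
i = 6%3 = 0
b = 5%3 = 2
i = 8+5 = 13
b = 2-5 = -3
j = 5-13 = -8
b = (-8)//3 = -3
i = 8%2 = 0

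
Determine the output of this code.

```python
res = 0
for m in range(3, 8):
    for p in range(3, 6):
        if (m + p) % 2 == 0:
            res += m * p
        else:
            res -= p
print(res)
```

m=3,p=3: even sum, res = 0+9 = 9
m=3,p=4: odd sum, res = 9-4 = 5
m=3,p=5: even sum, res = 5+15 = 20
m=4,p=3: odd sum, res = 20-3 = 17
m=4,p=4: even sum, res = 17+16 = 33
m=4,p=5: odd sum, res = 33-5 = 28
m=5,p=3: even sum, res = 28+15 = 43
m=5,p=4: odd sum, res = 43-4 = 39
m=5,p=5: even sum, res = 39+25 = 64
m=6,p=3: odd sum, res = 64-3 = 61
m=6,p=4: even sum, res = 61+24 = 85
m=6,p=5: odd sum, res = 85-5 = 80
m=7,p=3: even sum, res = 80+21 = 101
m=7,p=4: odd sum, res = 101-4 = 97
m=7,p=5: even sum, res = 97+35 = 132

132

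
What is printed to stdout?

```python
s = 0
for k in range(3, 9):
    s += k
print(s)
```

k=3: s = 0+3 = 3
k=4: s = 3+4 = 7
k=5: s = 7+5 = 12
k=6: s = 12+6 = 18
k=7: s = 18+7 = 25
k=8: s = 25+8 = 33

33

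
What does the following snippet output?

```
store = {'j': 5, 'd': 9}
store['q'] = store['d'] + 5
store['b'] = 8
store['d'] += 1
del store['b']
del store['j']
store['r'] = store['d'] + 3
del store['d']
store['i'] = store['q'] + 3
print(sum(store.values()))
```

store['q'] = store['d']+5 = 14 → {'j': 5, 'd': 9, 'q': 14}
store['b'] = 8 → {'j': 5, 'd': 9, 'q': 14, 'b': 8}
store['d'] = 9+1 = 10 → {'j': 5, 'd': 10, 'q': 14, 'b': 8}
del 'b' → {'j': 5, 'd': 10, 'q': 14}
del 'j' → {'d': 10, 'q': 14}
store['r'] = store['d']+3 = 13 → {'d': 10, 'q': 14, 'r': 13}
del 'd' → {'q': 14, 'r': 13}
store['i'] = store['q']+3 = 17 → {'q': 14, 'r': 13, 'i': 17}
sum of values = 44

44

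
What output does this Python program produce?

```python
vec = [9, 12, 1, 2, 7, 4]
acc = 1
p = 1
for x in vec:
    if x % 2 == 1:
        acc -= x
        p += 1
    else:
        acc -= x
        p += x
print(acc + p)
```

-12

x=9: odd, acc = 1-9 = -8; p=2
x=12: not odd, acc = (-8)-12 = -20; p=14
x=1: odd, acc = (-20)-1 = -21; p=15
x=2: not odd, acc = (-21)-2 = -23; p=17
x=7: odd, acc = (-23)-7 = -30; p=18
x=4: not odd, acc = (-30)-4 = -34; p=22
acc+p = (-34)+22 = -12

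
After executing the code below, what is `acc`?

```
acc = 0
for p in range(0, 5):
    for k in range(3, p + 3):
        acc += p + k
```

p=1,k=3: acc = 0+4 = 4
p=2,k=3: acc = 4+5 = 9
p=2,k=4: acc = 9+6 = 15
p=3,k=3: acc = 15+6 = 21
p=3,k=4: acc = 21+7 = 28
p=3,k=5: acc = 28+8 = 36
p=4,k=3: acc = 36+7 = 43
p=4,k=4: acc = 43+8 = 51
p=4,k=5: acc = 51+9 = 60
p=4,k=6: acc = 60+10 = 70

70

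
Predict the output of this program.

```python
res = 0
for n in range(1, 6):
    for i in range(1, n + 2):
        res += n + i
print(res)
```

n=1,i=1: res = 0+2 = 2
n=1,i=2: res = 2+3 = 5
n=2,i=1: res = 5+3 = 8
n=2,i=2: res = 8+4 = 12
n=2,i=3: res = 12+5 = 17
n=3,i=1: res = 17+4 = 21
n=3,i=2: res = 21+5 = 26
n=3,i=3: res = 26+6 = 32
n=3,i=4: res = 32+7 = 39
n=4,i=1: res = 39+5 = 44
n=4,i=2: res = 44+6 = 50
n=4,i=3: res = 50+7 = 57
n=4,i=4: res = 57+8 = 65
n=4,i=5: res = 65+9 = 74
n=5,i=1: res = 74+6 = 80
n=5,i=2: res = 80+7 = 87
n=5,i=3: res = 87+8 = 95
n=5,i=4: res = 95+9 = 104
n=5,i=5: res = 104+10 = 114
n=5,i=6: res = 114+11 = 125

125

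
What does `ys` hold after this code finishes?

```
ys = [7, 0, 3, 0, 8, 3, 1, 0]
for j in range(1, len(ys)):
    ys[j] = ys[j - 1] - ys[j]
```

[7, 7, 4, 4, -4, -7, -8, -8]

j=1: ys[1] = 7-0 = 7 → [7, 7, 3, 0, 8, 3, 1, 0]
j=2: ys[2] = 7-3 = 4 → [7, 7, 4, 0, 8, 3, 1, 0]
j=3: ys[3] = 4-0 = 4 → [7, 7, 4, 4, 8, 3, 1, 0]
j=4: ys[4] = 4-8 = -4 → [7, 7, 4, 4, -4, 3, 1, 0]
j=5: ys[5] = (-4)-3 = -7 → [7, 7, 4, 4, -4, -7, 1, 0]
j=6: ys[6] = (-7)-1 = -8 → [7, 7, 4, 4, -4, -7, -8, 0]
j=7: ys[7] = (-8)-0 = -8 → [7, 7, 4, 4, -4, -7, -8, -8]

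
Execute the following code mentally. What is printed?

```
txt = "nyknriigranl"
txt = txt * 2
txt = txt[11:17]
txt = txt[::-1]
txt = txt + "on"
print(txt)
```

rnkynlon

repeat ×2 → 'nyknriigranlnyknriigranl'
slice [11:17] → 'lnyknr'
reverse → 'rnkynl'
+ 'on' → 'rnkynlon'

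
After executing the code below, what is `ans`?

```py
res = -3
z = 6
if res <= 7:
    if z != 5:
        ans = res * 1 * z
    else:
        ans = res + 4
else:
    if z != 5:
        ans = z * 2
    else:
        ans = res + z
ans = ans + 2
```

-16

res=-3, z=6
res <= 7 is True; z != 5 is True
→ ans = res * 1 * z = -18
ans = (-18)+2 = -16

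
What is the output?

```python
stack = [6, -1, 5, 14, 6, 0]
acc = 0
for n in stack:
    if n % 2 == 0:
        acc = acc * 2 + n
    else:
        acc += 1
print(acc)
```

n=6: even, acc = 0*2+6 = 6
n=-1: not even, acc = 6+1 = 7
n=5: not even, acc = 7+1 = 8
n=14: even, acc = 8*2+14 = 30
n=6: even, acc = 30*2+6 = 66
n=0: even, acc = 66*2+0 = 132

132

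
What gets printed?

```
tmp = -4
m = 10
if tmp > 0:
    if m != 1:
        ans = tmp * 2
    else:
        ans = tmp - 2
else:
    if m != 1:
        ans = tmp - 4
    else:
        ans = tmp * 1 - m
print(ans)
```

-8

tmp=-4, m=10
tmp > 0 is False; m != 1 is True
→ ans = tmp - 4 = -8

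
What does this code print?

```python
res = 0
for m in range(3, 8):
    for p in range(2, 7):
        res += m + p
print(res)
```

m=3,p=2: res = 0+5 = 5
m=3,p=3: res = 5+6 = 11
m=3,p=4: res = 11+7 = 18
m=3,p=5: res = 18+8 = 26
m=3,p=6: res = 26+9 = 35
m=4,p=2: res = 35+6 = 41
m=4,p=3: res = 41+7 = 48
m=4,p=4: res = 48+8 = 56
m=4,p=5: res = 56+9 = 65
m=4,p=6: res = 65+10 = 75
m=5,p=2: res = 75+7 = 82
m=5,p=3: res = 82+8 = 90
m=5,p=4: res = 90+9 = 99
m=5,p=5: res = 99+10 = 109
m=5,p=6: res = 109+11 = 120
m=6,p=2: res = 120+8 = 128
m=6,p=3: res = 128+9 = 137
m=6,p=4: res = 137+10 = 147
m=6,p=5: res = 147+11 = 158
m=6,p=6: res = 158+12 = 170
m=7,p=2: res = 170+9 = 179
m=7,p=3: res = 179+10 = 189
m=7,p=4: res = 189+11 = 200
m=7,p=5: res = 200+12 = 212
m=7,p=6: res = 212+13 = 225

225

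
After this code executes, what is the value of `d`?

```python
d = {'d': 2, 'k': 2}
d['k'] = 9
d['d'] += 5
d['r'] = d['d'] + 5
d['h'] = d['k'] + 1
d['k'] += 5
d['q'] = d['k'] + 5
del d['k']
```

{'d': 7, 'r': 12, 'h': 10, 'q': 19}

d['k'] = 9 → {'d': 2, 'k': 9}
d['d'] = 2+5 = 7 → {'d': 7, 'k': 9}
d['r'] = d['d']+5 = 12 → {'d': 7, 'k': 9, 'r': 12}
d['h'] = d['k']+1 = 10 → {'d': 7, 'k': 9, 'r': 12, 'h': 10}
d['k'] = 9+5 = 14 → {'d': 7, 'k': 14, 'r': 12, 'h': 10}
d['q'] = d['k']+5 = 19 → {'d': 7, 'k': 14, 'r': 12, 'h': 10, 'q': 19}
del 'k' → {'d': 7, 'r': 12, 'h': 10, 'q': 19}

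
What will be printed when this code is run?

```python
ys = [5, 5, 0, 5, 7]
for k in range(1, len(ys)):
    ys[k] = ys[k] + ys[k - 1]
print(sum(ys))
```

62

k=1: ys[1] = 5+5 = 10 → [5, 10, 0, 5, 7]
k=2: ys[2] = 0+10 = 10 → [5, 10, 10, 5, 7]
k=3: ys[3] = 5+10 = 15 → [5, 10, 10, 15, 7]
k=4: ys[4] = 7+15 = 22 → [5, 10, 10, 15, 22]
sum = 62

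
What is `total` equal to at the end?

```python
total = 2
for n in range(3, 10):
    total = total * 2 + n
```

757

n=3: total = 2*2+3 = 7
n=4: total = 7*2+4 = 18
n=5: total = 18*2+5 = 41
n=6: total = 41*2+6 = 88
n=7: total = 88*2+7 = 183
n=8: total = 183*2+8 = 374
n=9: total = 374*2+9 = 757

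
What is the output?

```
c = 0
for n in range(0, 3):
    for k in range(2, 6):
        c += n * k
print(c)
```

42

n=0,k=2: c = 0+0 = 0
n=0,k=3: c = 0+0 = 0
n=0,k=4: c = 0+0 = 0
n=0,k=5: c = 0+0 = 0
n=1,k=2: c = 0+2 = 2
n=1,k=3: c = 2+3 = 5
n=1,k=4: c = 5+4 = 9
n=1,k=5: c = 9+5 = 14
n=2,k=2: c = 14+4 = 18
n=2,k=3: c = 18+6 = 24
n=2,k=4: c = 24+8 = 32
n=2,k=5: c = 32+10 = 42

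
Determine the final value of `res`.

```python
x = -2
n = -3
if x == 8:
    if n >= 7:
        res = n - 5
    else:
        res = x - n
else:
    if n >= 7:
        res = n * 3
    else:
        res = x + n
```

-5

x=-2, n=-3
x == 8 is False; n >= 7 is False
→ res = x + n = -5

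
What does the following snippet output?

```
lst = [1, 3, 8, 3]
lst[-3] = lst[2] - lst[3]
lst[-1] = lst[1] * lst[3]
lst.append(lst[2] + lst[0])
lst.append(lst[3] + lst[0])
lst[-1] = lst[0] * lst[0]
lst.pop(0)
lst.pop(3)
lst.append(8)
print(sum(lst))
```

37

lst[-3] = lst[2]-lst[3] = 8-3 = 5 → [1, 5, 8, 3]
lst[-1] = lst[1]*lst[3] = 5*3 = 15 → [1, 5, 8, 15]
append lst[2]+lst[0] = 8+1 = 9 → [1, 5, 8, 15, 9]
append lst[3]+lst[0] = 15+1 = 16 → [1, 5, 8, 15, 9, 16]
lst[-1] = lst[0]*lst[0] = 1*1 = 1 → [1, 5, 8, 15, 9, 1]
pop(0) removes 1 → [5, 8, 15, 9, 1]
pop(3) removes 9 → [5, 8, 15, 1]
append 8 → [5, 8, 15, 1, 8]
sum = 37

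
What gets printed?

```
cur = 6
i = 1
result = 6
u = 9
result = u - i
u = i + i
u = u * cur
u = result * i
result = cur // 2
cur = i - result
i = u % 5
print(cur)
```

result = 9-1 = 8
u = 1+1 = 2
u = 2*6 = 12
u = 8*1 = 8
result = 6//2 = 3
cur = 1-3 = -2
i = 8%5 = 3

-2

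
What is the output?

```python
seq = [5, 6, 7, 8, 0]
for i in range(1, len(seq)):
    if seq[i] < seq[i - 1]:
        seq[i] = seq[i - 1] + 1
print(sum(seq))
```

i=1: 6>=5, unchanged → [5, 6, 7, 8, 0]
i=2: 7>=6, unchanged → [5, 6, 7, 8, 0]
i=3: 8>=7, unchanged → [5, 6, 7, 8, 0]
i=4: 0<8, seq[4] = 8+1 = 9 → [5, 6, 7, 8, 9]
sum = 35

35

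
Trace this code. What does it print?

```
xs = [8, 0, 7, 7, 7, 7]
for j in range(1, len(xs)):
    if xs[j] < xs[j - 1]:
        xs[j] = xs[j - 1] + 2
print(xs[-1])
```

18

j=1: 0<8, xs[1] = 8+2 = 10 → [8, 10, 7, 7, 7, 7]
j=2: 7<10, xs[2] = 10+2 = 12 → [8, 10, 12, 7, 7, 7]
j=3: 7<12, xs[3] = 12+2 = 14 → [8, 10, 12, 14, 7, 7]
j=4: 7<14, xs[4] = 14+2 = 16 → [8, 10, 12, 14, 16, 7]
j=5: 7<16, xs[5] = 16+2 = 18 → [8, 10, 12, 14, 16, 18]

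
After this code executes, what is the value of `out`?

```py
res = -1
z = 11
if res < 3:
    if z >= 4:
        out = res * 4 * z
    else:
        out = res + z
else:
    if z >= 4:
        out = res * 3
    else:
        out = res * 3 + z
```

-44

res=-1, z=11
res < 3 is True; z >= 4 is True
→ out = res * 4 * z = -44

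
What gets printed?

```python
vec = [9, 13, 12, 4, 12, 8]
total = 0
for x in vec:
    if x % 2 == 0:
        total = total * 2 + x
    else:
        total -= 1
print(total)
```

112

x=9: not even, total = 0-1 = -1
x=13: not even, total = (-1)-1 = -2
x=12: even, total = (-2)*2+12 = 8
x=4: even, total = 8*2+4 = 20
x=12: even, total = 20*2+12 = 52
x=8: even, total = 52*2+8 = 112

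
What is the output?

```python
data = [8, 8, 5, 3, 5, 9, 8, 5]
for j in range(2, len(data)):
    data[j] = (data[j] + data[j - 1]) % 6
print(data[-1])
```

1

j=2: data[2] = (5+8)%6 = 1 → [8, 8, 1, 3, 5, 9, 8, 5]
j=3: data[3] = (3+1)%6 = 4 → [8, 8, 1, 4, 5, 9, 8, 5]
j=4: data[4] = (5+4)%6 = 3 → [8, 8, 1, 4, 3, 9, 8, 5]
j=5: data[5] = (9+3)%6 = 0 → [8, 8, 1, 4, 3, 0, 8, 5]
j=6: data[6] = (8+0)%6 = 2 → [8, 8, 1, 4, 3, 0, 2, 5]
j=7: data[7] = (5+2)%6 = 1 → [8, 8, 1, 4, 3, 0, 2, 1]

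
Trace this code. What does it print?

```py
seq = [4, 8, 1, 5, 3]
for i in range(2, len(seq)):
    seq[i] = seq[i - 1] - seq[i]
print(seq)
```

[4, 8, 7, 2, -1]

i=2: seq[2] = 8-1 = 7 → [4, 8, 7, 5, 3]
i=3: seq[3] = 7-5 = 2 → [4, 8, 7, 2, 3]
i=4: seq[4] = 2-3 = -1 → [4, 8, 7, 2, -1]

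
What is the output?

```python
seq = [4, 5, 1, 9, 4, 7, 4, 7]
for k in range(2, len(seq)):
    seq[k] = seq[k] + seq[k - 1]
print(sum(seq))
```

142

k=2: seq[2] = 1+5 = 6 → [4, 5, 6, 9, 4, 7, 4, 7]
k=3: seq[3] = 9+6 = 15 → [4, 5, 6, 15, 4, 7, 4, 7]
k=4: seq[4] = 4+15 = 19 → [4, 5, 6, 15, 19, 7, 4, 7]
k=5: seq[5] = 7+19 = 26 → [4, 5, 6, 15, 19, 26, 4, 7]
k=6: seq[6] = 4+26 = 30 → [4, 5, 6, 15, 19, 26, 30, 7]
k=7: seq[7] = 7+30 = 37 → [4, 5, 6, 15, 19, 26, 30, 37]
sum = 142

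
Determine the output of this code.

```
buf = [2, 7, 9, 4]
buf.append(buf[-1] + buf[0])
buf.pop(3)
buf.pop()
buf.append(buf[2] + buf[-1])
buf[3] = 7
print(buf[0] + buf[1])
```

append buf[-1]+buf[0] = 4+2 = 6 → [2, 7, 9, 4, 6]
pop(3) removes 4 → [2, 7, 9, 6]
pop() removes 6 → [2, 7, 9]
append buf[2]+buf[-1] = 9+9 = 18 → [2, 7, 9, 18]
buf[3] = 7 → [2, 7, 9, 7]
buf[0]+buf[1] = 2+7 = 9

9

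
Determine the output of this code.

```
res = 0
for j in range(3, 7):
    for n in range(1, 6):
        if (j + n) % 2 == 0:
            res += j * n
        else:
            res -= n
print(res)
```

j=3,n=1: even sum, res = 0+3 = 3
j=3,n=2: odd sum, res = 3-2 = 1
j=3,n=3: even sum, res = 1+9 = 10
j=3,n=4: odd sum, res = 10-4 = 6
j=3,n=5: even sum, res = 6+15 = 21
j=4,n=1: odd sum, res = 21-1 = 20
j=4,n=2: even sum, res = 20+8 = 28
j=4,n=3: odd sum, res = 28-3 = 25
j=4,n=4: even sum, res = 25+16 = 41
j=4,n=5: odd sum, res = 41-5 = 36
j=5,n=1: even sum, res = 36+5 = 41
j=5,n=2: odd sum, res = 41-2 = 39
j=5,n=3: even sum, res = 39+15 = 54
j=5,n=4: odd sum, res = 54-4 = 50
j=5,n=5: even sum, res = 50+25 = 75
j=6,n=1: odd sum, res = 75-1 = 74
j=6,n=2: even sum, res = 74+12 = 86
j=6,n=3: odd sum, res = 86-3 = 83
j=6,n=4: even sum, res = 83+24 = 107
j=6,n=5: odd sum, res = 107-5 = 102

102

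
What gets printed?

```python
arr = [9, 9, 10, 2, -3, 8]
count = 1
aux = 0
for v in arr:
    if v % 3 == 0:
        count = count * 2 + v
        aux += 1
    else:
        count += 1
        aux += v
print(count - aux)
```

v=9: %3==0, count = 1*2+9 = 11; aux=1
v=9: %3==0, count = 11*2+9 = 31; aux=2
v=10: not %3==0, count = 31+1 = 32; aux=12
v=2: not %3==0, count = 32+1 = 33; aux=14
v=-3: %3==0, count = 33*2+(-3) = 63; aux=15
v=8: not %3==0, count = 63+1 = 64; aux=23
count-aux = 64-23 = 41

41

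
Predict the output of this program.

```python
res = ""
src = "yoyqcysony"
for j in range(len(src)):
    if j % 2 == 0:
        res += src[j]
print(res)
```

yycsn

j=0: add 'y' → 'y'
j=1: skip
j=2: add 'y' → 'yy'
j=3: skip
j=4: add 'c' → 'yyc'
j=5: skip
j=6: add 's' → 'yycs'
j=7: skip
j=8: add 'n' → 'yycsn'
j=9: skip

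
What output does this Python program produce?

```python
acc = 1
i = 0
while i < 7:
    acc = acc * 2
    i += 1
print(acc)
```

i=0: acc = 1*2 = 2
i=1: acc = 2*2 = 4
i=2: acc = 4*2 = 8
i=3: acc = 8*2 = 16
i=4: acc = 16*2 = 32
i=5: acc = 32*2 = 64
i=6: acc = 64*2 = 128

128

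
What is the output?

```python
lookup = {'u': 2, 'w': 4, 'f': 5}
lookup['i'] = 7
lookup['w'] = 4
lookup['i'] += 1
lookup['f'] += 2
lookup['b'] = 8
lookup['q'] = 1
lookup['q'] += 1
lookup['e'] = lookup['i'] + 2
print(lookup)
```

lookup['i'] = 7 → {'u': 2, 'w': 4, 'f': 5, 'i': 7}
lookup['w'] = 4 → {'u': 2, 'w': 4, 'f': 5, 'i': 7}
lookup['i'] = 7+1 = 8 → {'u': 2, 'w': 4, 'f': 5, 'i': 8}
lookup['f'] = 5+2 = 7 → {'u': 2, 'w': 4, 'f': 7, 'i': 8}
lookup['b'] = 8 → {'u': 2, 'w': 4, 'f': 7, 'i': 8, 'b': 8}
lookup['q'] = 1 → {'u': 2, 'w': 4, 'f': 7, 'i': 8, 'b': 8, 'q': 1}
lookup['q'] = 1+1 = 2 → {'u': 2, 'w': 4, 'f': 7, 'i': 8, 'b': 8, 'q': 2}
lookup['e'] = lookup['i']+2 = 10 → {'u': 2, 'w': 4, 'f': 7, 'i': 8, 'b': 8, 'q': 2, 'e': 10}

{'u': 2, 'w': 4, 'f': 7, 'i': 8, 'b': 8, 'q': 2, 'e': 10}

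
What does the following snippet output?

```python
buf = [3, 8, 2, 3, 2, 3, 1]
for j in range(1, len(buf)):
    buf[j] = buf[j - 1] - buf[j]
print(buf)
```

[3, -5, -7, -10, -12, -15, -16]

j=1: buf[1] = 3-8 = -5 → [3, -5, 2, 3, 2, 3, 1]
j=2: buf[2] = (-5)-2 = -7 → [3, -5, -7, 3, 2, 3, 1]
j=3: buf[3] = (-7)-3 = -10 → [3, -5, -7, -10, 2, 3, 1]
j=4: buf[4] = (-10)-2 = -12 → [3, -5, -7, -10, -12, 3, 1]
j=5: buf[5] = (-12)-3 = -15 → [3, -5, -7, -10, -12, -15, 1]
j=6: buf[6] = (-15)-1 = -16 → [3, -5, -7, -10, -12, -15, -16]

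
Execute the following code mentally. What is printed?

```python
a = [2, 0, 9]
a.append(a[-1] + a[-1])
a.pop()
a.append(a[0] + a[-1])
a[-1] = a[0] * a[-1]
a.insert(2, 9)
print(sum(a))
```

append a[-1]+a[-1] = 9+9 = 18 → [2, 0, 9, 18]
pop() removes 18 → [2, 0, 9]
append a[0]+a[-1] = 2+9 = 11 → [2, 0, 9, 11]
a[-1] = a[0]*a[-1] = 2*11 = 22 → [2, 0, 9, 22]
insert 9 at 2 → [2, 0, 9, 9, 22]
sum = 42

42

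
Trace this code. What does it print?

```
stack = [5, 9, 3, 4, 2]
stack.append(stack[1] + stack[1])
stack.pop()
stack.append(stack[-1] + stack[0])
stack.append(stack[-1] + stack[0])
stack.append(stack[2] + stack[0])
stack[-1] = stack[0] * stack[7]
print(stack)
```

append stack[1]+stack[1] = 9+9 = 18 → [5, 9, 3, 4, 2, 18]
pop() removes 18 → [5, 9, 3, 4, 2]
append stack[-1]+stack[0] = 2+5 = 7 → [5, 9, 3, 4, 2, 7]
append stack[-1]+stack[0] = 7+5 = 12 → [5, 9, 3, 4, 2, 7, 12]
append stack[2]+stack[0] = 3+5 = 8 → [5, 9, 3, 4, 2, 7, 12, 8]
stack[-1] = stack[0]*stack[7] = 5*8 = 40 → [5, 9, 3, 4, 2, 7, 12, 40]

[5, 9, 3, 4, 2, 7, 12, 40]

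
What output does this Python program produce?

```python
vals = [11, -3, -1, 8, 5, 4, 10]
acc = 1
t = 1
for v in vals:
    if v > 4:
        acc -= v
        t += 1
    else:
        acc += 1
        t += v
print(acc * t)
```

-150

v=11: >4, acc = 1-11 = -10; t=2
v=-3: not >4, acc = (-10)+1 = -9; t=-1
v=-1: not >4, acc = (-9)+1 = -8; t=-2
v=8: >4, acc = (-8)-8 = -16; t=-1
v=5: >4, acc = (-16)-5 = -21; t=0
v=4: not >4, acc = (-21)+1 = -20; t=4
v=10: >4, acc = (-20)-10 = -30; t=5
acc*t = (-30)*5 = -150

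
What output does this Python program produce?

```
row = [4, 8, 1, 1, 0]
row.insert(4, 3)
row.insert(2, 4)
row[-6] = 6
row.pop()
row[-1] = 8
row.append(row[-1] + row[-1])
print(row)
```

insert 3 at 4 → [4, 8, 1, 1, 3, 0]
insert 4 at 2 → [4, 8, 4, 1, 1, 3, 0]
row[-6] = 6 → [4, 6, 4, 1, 1, 3, 0]
pop() removes 0 → [4, 6, 4, 1, 1, 3]
row[-1] = 8 → [4, 6, 4, 1, 1, 8]
append row[-1]+row[-1] = 8+8 = 16 → [4, 6, 4, 1, 1, 8, 16]

[4, 6, 4, 1, 1, 8, 16]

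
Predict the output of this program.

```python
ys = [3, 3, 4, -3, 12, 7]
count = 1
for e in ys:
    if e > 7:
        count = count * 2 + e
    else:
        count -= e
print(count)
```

e=3: not >7, count = 1-3 = -2
e=3: not >7, count = (-2)-3 = -5
e=4: not >7, count = (-5)-4 = -9
e=-3: not >7, count = (-9)-(-3) = -6
e=12: >7, count = (-6)*2+12 = 0
e=7: not >7, count = 0-7 = -7

-7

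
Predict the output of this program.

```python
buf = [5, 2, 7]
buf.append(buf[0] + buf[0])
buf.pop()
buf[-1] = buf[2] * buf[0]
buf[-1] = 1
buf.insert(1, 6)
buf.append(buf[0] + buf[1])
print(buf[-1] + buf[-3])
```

append buf[0]+buf[0] = 5+5 = 10 → [5, 2, 7, 10]
pop() removes 10 → [5, 2, 7]
buf[-1] = buf[2]*buf[0] = 7*5 = 35 → [5, 2, 35]
buf[-1] = 1 → [5, 2, 1]
insert 6 at 1 → [5, 6, 2, 1]
append buf[0]+buf[1] = 5+6 = 11 → [5, 6, 2, 1, 11]
buf[-1]+buf[-3] = 11+2 = 13

13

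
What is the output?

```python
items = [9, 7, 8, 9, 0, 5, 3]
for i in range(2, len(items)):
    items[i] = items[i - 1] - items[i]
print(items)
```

i=2: items[2] = 7-8 = -1 → [9, 7, -1, 9, 0, 5, 3]
i=3: items[3] = (-1)-9 = -10 → [9, 7, -1, -10, 0, 5, 3]
i=4: items[4] = (-10)-0 = -10 → [9, 7, -1, -10, -10, 5, 3]
i=5: items[5] = (-10)-5 = -15 → [9, 7, -1, -10, -10, -15, 3]
i=6: items[6] = (-15)-3 = -18 → [9, 7, -1, -10, -10, -15, -18]

[9, 7, -1, -10, -10, -15, -18]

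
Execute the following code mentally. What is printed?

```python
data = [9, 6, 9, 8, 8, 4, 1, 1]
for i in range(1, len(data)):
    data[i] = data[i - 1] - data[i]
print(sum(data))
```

i=1: data[1] = 9-6 = 3 → [9, 3, 9, 8, 8, 4, 1, 1]
i=2: data[2] = 3-9 = -6 → [9, 3, -6, 8, 8, 4, 1, 1]
i=3: data[3] = (-6)-8 = -14 → [9, 3, -6, -14, 8, 4, 1, 1]
i=4: data[4] = (-14)-8 = -22 → [9, 3, -6, -14, -22, 4, 1, 1]
i=5: data[5] = (-22)-4 = -26 → [9, 3, -6, -14, -22, -26, 1, 1]
i=6: data[6] = (-26)-1 = -27 → [9, 3, -6, -14, -22, -26, -27, 1]
i=7: data[7] = (-27)-1 = -28 → [9, 3, -6, -14, -22, -26, -27, -28]
sum = -111

-111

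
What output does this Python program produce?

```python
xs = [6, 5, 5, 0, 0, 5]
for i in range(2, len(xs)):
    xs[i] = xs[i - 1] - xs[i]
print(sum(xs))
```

6

i=2: xs[2] = 5-5 = 0 → [6, 5, 0, 0, 0, 5]
i=3: xs[3] = 0-0 = 0 → [6, 5, 0, 0, 0, 5]
i=4: xs[4] = 0-0 = 0 → [6, 5, 0, 0, 0, 5]
i=5: xs[5] = 0-5 = -5 → [6, 5, 0, 0, 0, -5]
sum = 6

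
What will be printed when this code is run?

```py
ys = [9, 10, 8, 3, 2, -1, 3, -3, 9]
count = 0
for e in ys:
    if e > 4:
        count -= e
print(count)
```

-36

e=9: >4, count = 0-9 = -9
e=10: >4, count = (-9)-10 = -19
e=8: >4, count = (-19)-8 = -27
e=3: not >4
e=2: not >4
e=-1: not >4
e=3: not >4
e=-3: not >4
e=9: >4, count = (-27)-9 = -36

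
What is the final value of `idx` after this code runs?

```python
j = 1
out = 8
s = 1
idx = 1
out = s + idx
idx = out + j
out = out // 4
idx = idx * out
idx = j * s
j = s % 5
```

out = 1+1 = 2
idx = 2+1 = 3
out = 2//4 = 0
idx = 3*0 = 0
idx = 1*1 = 1
j = 1%5 = 1

1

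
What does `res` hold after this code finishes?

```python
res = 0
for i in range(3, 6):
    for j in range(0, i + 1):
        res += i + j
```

93

i=3,j=0: res = 0+3 = 3
i=3,j=1: res = 3+4 = 7
i=3,j=2: res = 7+5 = 12
i=3,j=3: res = 12+6 = 18
i=4,j=0: res = 18+4 = 22
i=4,j=1: res = 22+5 = 27
i=4,j=2: res = 27+6 = 33
i=4,j=3: res = 33+7 = 40
i=4,j=4: res = 40+8 = 48
i=5,j=0: res = 48+5 = 53
i=5,j=1: res = 53+6 = 59
i=5,j=2: res = 59+7 = 66
i=5,j=3: res = 66+8 = 74
i=5,j=4: res = 74+9 = 83
i=5,j=5: res = 83+10 = 93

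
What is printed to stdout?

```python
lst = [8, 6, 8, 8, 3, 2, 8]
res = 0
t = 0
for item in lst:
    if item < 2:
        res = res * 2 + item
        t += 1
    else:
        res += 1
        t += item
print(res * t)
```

301

item=8: not <2, res = 0+1 = 1; t=8
item=6: not <2, res = 1+1 = 2; t=14
item=8: not <2, res = 2+1 = 3; t=22
item=8: not <2, res = 3+1 = 4; t=30
item=3: not <2, res = 4+1 = 5; t=33
item=2: not <2, res = 5+1 = 6; t=35
item=8: not <2, res = 6+1 = 7; t=43
res*t = 7*43 = 301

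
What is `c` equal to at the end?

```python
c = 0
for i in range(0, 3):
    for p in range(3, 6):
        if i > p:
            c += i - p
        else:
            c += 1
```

9

i=0,p=3: not 0>3, c = 0+1 = 1
i=0,p=4: not 0>4, c = 1+1 = 2
i=0,p=5: not 0>5, c = 2+1 = 3
i=1,p=3: not 1>3, c = 3+1 = 4
i=1,p=4: not 1>4, c = 4+1 = 5
i=1,p=5: not 1>5, c = 5+1 = 6
i=2,p=3: not 2>3, c = 6+1 = 7
i=2,p=4: not 2>4, c = 7+1 = 8
i=2,p=5: not 2>5, c = 8+1 = 9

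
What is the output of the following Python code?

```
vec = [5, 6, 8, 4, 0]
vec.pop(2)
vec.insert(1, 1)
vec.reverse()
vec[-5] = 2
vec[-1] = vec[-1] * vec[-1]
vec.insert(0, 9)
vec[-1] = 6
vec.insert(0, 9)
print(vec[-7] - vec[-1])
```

3

pop(2) removes 8 → [5, 6, 4, 0]
insert 1 at 1 → [5, 1, 6, 4, 0]
reverse → [0, 4, 6, 1, 5]
vec[-5] = 2 → [2, 4, 6, 1, 5]
vec[-1] = vec[-1]*vec[-1] = 5*5 = 25 → [2, 4, 6, 1, 25]
insert 9 at 0 → [9, 2, 4, 6, 1, 25]
vec[-1] = 6 → [9, 2, 4, 6, 1, 6]
insert 9 at 0 → [9, 9, 2, 4, 6, 1, 6]
vec[-7]-vec[-1] = 9-6 = 3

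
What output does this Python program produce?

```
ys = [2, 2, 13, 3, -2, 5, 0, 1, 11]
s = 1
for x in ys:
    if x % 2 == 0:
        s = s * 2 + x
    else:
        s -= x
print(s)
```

-50

x=2: even, s = 1*2+2 = 4
x=2: even, s = 4*2+2 = 10
x=13: not even, s = 10-13 = -3
x=3: not even, s = (-3)-3 = -6
x=-2: even, s = (-6)*2+(-2) = -14
x=5: not even, s = (-14)-5 = -19
x=0: even, s = (-19)*2+0 = -38
x=1: not even, s = (-38)-1 = -39
x=11: not even, s = (-39)-11 = -50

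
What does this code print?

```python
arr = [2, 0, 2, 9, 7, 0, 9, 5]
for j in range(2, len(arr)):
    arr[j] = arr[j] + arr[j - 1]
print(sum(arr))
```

j=2: arr[2] = 2+0 = 2 → [2, 0, 2, 9, 7, 0, 9, 5]
j=3: arr[3] = 9+2 = 11 → [2, 0, 2, 11, 7, 0, 9, 5]
j=4: arr[4] = 7+11 = 18 → [2, 0, 2, 11, 18, 0, 9, 5]
j=5: arr[5] = 0+18 = 18 → [2, 0, 2, 11, 18, 18, 9, 5]
j=6: arr[6] = 9+18 = 27 → [2, 0, 2, 11, 18, 18, 27, 5]
j=7: arr[7] = 5+27 = 32 → [2, 0, 2, 11, 18, 18, 27, 32]
sum = 110

110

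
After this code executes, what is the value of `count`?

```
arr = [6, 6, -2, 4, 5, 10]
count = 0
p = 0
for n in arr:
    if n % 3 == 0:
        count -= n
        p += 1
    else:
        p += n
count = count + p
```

7

n=6: %3==0, count = 0-6 = -6; p=1
n=6: %3==0, count = (-6)-6 = -12; p=2
n=-2: not %3==0; p=0
n=4: not %3==0; p=4
n=5: not %3==0; p=9
n=10: not %3==0; p=19
count+p = (-12)+19 = 7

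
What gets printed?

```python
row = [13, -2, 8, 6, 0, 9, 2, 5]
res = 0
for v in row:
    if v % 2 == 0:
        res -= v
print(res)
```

-14

v=13: not even
v=-2: even, res = 0-(-2) = 2
v=8: even, res = 2-8 = -6
v=6: even, res = (-6)-6 = -12
v=0: even, res = (-12)-0 = -12
v=9: not even
v=2: even, res = (-12)-2 = -14
v=5: not even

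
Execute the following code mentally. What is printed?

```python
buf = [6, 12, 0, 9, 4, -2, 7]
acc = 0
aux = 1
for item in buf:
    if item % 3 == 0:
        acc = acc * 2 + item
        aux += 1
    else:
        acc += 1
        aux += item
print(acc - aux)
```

94

item=6: %3==0, acc = 0*2+6 = 6; aux=2
item=12: %3==0, acc = 6*2+12 = 24; aux=3
item=0: %3==0, acc = 24*2+0 = 48; aux=4
item=9: %3==0, acc = 48*2+9 = 105; aux=5
item=4: not %3==0, acc = 105+1 = 106; aux=9
item=-2: not %3==0, acc = 106+1 = 107; aux=7
item=7: not %3==0, acc = 107+1 = 108; aux=14
acc-aux = 108-14 = 94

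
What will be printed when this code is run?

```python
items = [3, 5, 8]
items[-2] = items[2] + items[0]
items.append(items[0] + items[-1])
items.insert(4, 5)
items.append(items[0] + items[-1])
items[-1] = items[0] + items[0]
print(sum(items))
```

44

items[-2] = items[2]+items[0] = 8+3 = 11 → [3, 11, 8]
append items[0]+items[-1] = 3+8 = 11 → [3, 11, 8, 11]
insert 5 at 4 → [3, 11, 8, 11, 5]
append items[0]+items[-1] = 3+5 = 8 → [3, 11, 8, 11, 5, 8]
items[-1] = items[0]+items[0] = 3+3 = 6 → [3, 11, 8, 11, 5, 6]
sum = 44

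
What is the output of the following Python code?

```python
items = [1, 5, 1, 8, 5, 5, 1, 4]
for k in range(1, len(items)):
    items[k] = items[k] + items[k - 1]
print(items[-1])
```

k=1: items[1] = 5+1 = 6 → [1, 6, 1, 8, 5, 5, 1, 4]
k=2: items[2] = 1+6 = 7 → [1, 6, 7, 8, 5, 5, 1, 4]
k=3: items[3] = 8+7 = 15 → [1, 6, 7, 15, 5, 5, 1, 4]
k=4: items[4] = 5+15 = 20 → [1, 6, 7, 15, 20, 5, 1, 4]
k=5: items[5] = 5+20 = 25 → [1, 6, 7, 15, 20, 25, 1, 4]
k=6: items[6] = 1+25 = 26 → [1, 6, 7, 15, 20, 25, 26, 4]
k=7: items[7] = 4+26 = 30 → [1, 6, 7, 15, 20, 25, 26, 30]

30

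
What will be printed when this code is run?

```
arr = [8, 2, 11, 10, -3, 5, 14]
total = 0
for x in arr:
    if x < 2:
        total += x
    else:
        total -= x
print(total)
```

-53

x=8: not <2, total = 0-8 = -8
x=2: not <2, total = (-8)-2 = -10
x=11: not <2, total = (-10)-11 = -21
x=10: not <2, total = (-21)-10 = -31
x=-3: <2, total = (-31)+(-3) = -34
x=5: not <2, total = (-34)-5 = -39
x=14: not <2, total = (-39)-14 = -53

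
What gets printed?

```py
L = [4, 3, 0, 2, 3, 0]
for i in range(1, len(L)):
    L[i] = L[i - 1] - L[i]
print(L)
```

[4, 1, 1, -1, -4, -4]

i=1: L[1] = 4-3 = 1 → [4, 1, 0, 2, 3, 0]
i=2: L[2] = 1-0 = 1 → [4, 1, 1, 2, 3, 0]
i=3: L[3] = 1-2 = -1 → [4, 1, 1, -1, 3, 0]
i=4: L[4] = (-1)-3 = -4 → [4, 1, 1, -1, -4, 0]
i=5: L[5] = (-4)-0 = -4 → [4, 1, 1, -1, -4, -4]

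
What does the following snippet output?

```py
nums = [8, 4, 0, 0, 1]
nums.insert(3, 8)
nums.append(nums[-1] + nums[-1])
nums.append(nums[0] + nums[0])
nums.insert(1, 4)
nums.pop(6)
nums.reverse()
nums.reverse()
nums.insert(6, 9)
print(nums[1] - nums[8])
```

insert 8 at 3 → [8, 4, 0, 8, 0, 1]
append nums[-1]+nums[-1] = 1+1 = 2 → [8, 4, 0, 8, 0, 1, 2]
append nums[0]+nums[0] = 8+8 = 16 → [8, 4, 0, 8, 0, 1, 2, 16]
insert 4 at 1 → [8, 4, 4, 0, 8, 0, 1, 2, 16]
pop(6) removes 1 → [8, 4, 4, 0, 8, 0, 2, 16]
reverse → [16, 2, 0, 8, 0, 4, 4, 8]
reverse → [8, 4, 4, 0, 8, 0, 2, 16]
insert 9 at 6 → [8, 4, 4, 0, 8, 0, 9, 2, 16]
nums[1]-nums[8] = 4-16 = -12

-12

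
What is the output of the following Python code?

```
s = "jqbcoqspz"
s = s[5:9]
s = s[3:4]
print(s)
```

slice [5:9] → 'qspz'
slice [3:4] → 'z'

z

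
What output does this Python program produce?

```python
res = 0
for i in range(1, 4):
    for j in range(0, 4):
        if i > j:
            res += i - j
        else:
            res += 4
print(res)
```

34

i=1,j=0: 1>0, res = 0+1 = 1
i=1,j=1: not 1>1, res = 1+4 = 5
i=1,j=2: not 1>2, res = 5+4 = 9
i=1,j=3: not 1>3, res = 9+4 = 13
i=2,j=0: 2>0, res = 13+2 = 15
i=2,j=1: 2>1, res = 15+1 = 16
i=2,j=2: not 2>2, res = 16+4 = 20
i=2,j=3: not 2>3, res = 20+4 = 24
i=3,j=0: 3>0, res = 24+3 = 27
i=3,j=1: 3>1, res = 27+2 = 29
i=3,j=2: 3>2, res = 29+1 = 30
i=3,j=3: not 3>3, res = 30+4 = 34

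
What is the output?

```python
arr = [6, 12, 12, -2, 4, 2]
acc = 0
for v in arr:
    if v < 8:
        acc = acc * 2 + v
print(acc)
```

v=6: <8, acc = 0*2+6 = 6
v=12: not <8
v=12: not <8
v=-2: <8, acc = 6*2+(-2) = 10
v=4: <8, acc = 10*2+4 = 24
v=2: <8, acc = 24*2+2 = 50

50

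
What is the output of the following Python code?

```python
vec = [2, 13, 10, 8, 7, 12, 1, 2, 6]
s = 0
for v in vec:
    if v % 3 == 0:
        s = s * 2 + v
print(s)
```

30

v=2: not %3==0
v=13: not %3==0
v=10: not %3==0
v=8: not %3==0
v=7: not %3==0
v=12: %3==0, s = 0*2+12 = 12
v=1: not %3==0
v=2: not %3==0
v=6: %3==0, s = 12*2+6 = 30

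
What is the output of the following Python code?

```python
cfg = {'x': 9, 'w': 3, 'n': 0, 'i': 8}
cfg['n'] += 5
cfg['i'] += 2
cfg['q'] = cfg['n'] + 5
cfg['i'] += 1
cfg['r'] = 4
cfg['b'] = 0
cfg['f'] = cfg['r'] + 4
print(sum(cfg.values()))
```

cfg['n'] = 0+5 = 5 → {'x': 9, 'w': 3, 'n': 5, 'i': 8}
cfg['i'] = 8+2 = 10 → {'x': 9, 'w': 3, 'n': 5, 'i': 10}
cfg['q'] = cfg['n']+5 = 10 → {'x': 9, 'w': 3, 'n': 5, 'i': 10, 'q': 10}
cfg['i'] = 10+1 = 11 → {'x': 9, 'w': 3, 'n': 5, 'i': 11, 'q': 10}
cfg['r'] = 4 → {'x': 9, 'w': 3, 'n': 5, 'i': 11, 'q': 10, 'r': 4}
cfg['b'] = 0 → {'x': 9, 'w': 3, 'n': 5, 'i': 11, 'q': 10, 'r': 4, 'b': 0}
cfg['f'] = cfg['r']+4 = 8 → {'x': 9, 'w': 3, 'n': 5, 'i': 11, 'q': 10, 'r': 4, 'b': 0, 'f': 8}
sum of values = 50

50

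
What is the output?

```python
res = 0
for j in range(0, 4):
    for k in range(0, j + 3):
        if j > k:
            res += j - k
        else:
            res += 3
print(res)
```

46

j=0,k=0: not 0>0, res = 0+3 = 3
j=0,k=1: not 0>1, res = 3+3 = 6
j=0,k=2: not 0>2, res = 6+3 = 9
j=1,k=0: 1>0, res = 9+1 = 10
j=1,k=1: not 1>1, res = 10+3 = 13
j=1,k=2: not 1>2, res = 13+3 = 16
j=1,k=3: not 1>3, res = 16+3 = 19
j=2,k=0: 2>0, res = 19+2 = 21
j=2,k=1: 2>1, res = 21+1 = 22
j=2,k=2: not 2>2, res = 22+3 = 25
j=2,k=3: not 2>3, res = 25+3 = 28
j=2,k=4: not 2>4, res = 28+3 = 31
j=3,k=0: 3>0, res = 31+3 = 34
j=3,k=1: 3>1, res = 34+2 = 36
j=3,k=2: 3>2, res = 36+1 = 37
j=3,k=3: not 3>3, res = 37+3 = 40
j=3,k=4: not 3>4, res = 40+3 = 43
j=3,k=5: not 3>5, res = 43+3 = 46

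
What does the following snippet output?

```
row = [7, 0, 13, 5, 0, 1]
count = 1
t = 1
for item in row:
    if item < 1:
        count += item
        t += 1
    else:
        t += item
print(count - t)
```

item=7: not <1; t=8
item=0: <1, count = 1+0 = 1; t=9
item=13: not <1; t=22
item=5: not <1; t=27
item=0: <1, count = 1+0 = 1; t=28
item=1: not <1; t=29
count-t = 1-29 = -28

-28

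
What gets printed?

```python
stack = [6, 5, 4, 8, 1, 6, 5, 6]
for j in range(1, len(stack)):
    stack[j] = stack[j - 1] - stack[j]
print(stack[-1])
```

j=1: stack[1] = 6-5 = 1 → [6, 1, 4, 8, 1, 6, 5, 6]
j=2: stack[2] = 1-4 = -3 → [6, 1, -3, 8, 1, 6, 5, 6]
j=3: stack[3] = (-3)-8 = -11 → [6, 1, -3, -11, 1, 6, 5, 6]
j=4: stack[4] = (-11)-1 = -12 → [6, 1, -3, -11, -12, 6, 5, 6]
j=5: stack[5] = (-12)-6 = -18 → [6, 1, -3, -11, -12, -18, 5, 6]
j=6: stack[6] = (-18)-5 = -23 → [6, 1, -3, -11, -12, -18, -23, 6]
j=7: stack[7] = (-23)-6 = -29 → [6, 1, -3, -11, -12, -18, -23, -29]

-29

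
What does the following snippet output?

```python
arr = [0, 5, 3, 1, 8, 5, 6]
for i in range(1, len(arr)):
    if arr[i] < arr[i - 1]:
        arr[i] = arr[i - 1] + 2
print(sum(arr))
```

60

i=1: 5>=0, unchanged → [0, 5, 3, 1, 8, 5, 6]
i=2: 3<5, arr[2] = 5+2 = 7 → [0, 5, 7, 1, 8, 5, 6]
i=3: 1<7, arr[3] = 7+2 = 9 → [0, 5, 7, 9, 8, 5, 6]
i=4: 8<9, arr[4] = 9+2 = 11 → [0, 5, 7, 9, 11, 5, 6]
i=5: 5<11, arr[5] = 11+2 = 13 → [0, 5, 7, 9, 11, 13, 6]
i=6: 6<13, arr[6] = 13+2 = 15 → [0, 5, 7, 9, 11, 13, 15]
sum = 60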